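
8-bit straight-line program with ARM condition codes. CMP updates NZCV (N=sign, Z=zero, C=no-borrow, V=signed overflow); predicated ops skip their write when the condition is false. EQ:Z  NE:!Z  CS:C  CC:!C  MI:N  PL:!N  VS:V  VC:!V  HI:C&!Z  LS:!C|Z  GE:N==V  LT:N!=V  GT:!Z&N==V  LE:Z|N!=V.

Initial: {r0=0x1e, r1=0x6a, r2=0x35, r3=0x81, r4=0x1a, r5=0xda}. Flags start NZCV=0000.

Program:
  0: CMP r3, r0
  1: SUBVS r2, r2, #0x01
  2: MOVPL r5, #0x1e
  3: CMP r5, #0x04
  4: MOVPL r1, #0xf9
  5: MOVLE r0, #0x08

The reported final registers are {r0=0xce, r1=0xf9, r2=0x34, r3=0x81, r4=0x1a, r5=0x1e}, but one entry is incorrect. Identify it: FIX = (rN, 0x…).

0: ✓ CMP  NZCV=0011
1: ✓ SUBVS  r2←0x34
2: ✓ MOVPL  r5←0x1e
3: ✓ CMP  NZCV=0010
4: ✓ MOVPL  r1←0xf9
5: · MOVLE

FIX = (r0, 0x1e)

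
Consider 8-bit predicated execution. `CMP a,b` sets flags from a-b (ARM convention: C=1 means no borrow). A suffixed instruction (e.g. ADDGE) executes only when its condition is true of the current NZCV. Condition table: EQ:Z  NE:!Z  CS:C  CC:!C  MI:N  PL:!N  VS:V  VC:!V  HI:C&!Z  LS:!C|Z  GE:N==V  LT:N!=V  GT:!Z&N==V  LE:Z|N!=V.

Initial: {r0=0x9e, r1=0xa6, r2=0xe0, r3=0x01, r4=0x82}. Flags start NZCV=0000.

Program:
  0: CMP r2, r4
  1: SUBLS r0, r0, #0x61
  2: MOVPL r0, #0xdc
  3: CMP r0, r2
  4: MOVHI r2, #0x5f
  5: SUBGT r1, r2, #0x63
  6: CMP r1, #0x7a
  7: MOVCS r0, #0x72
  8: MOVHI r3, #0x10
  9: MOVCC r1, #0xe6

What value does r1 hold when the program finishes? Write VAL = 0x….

VAL = 0xa6

0: ✓ CMP  NZCV=0010
1: · SUBLS
2: ✓ MOVPL  r0←0xdc
3: ✓ CMP  NZCV=1000
4: · MOVHI
5: · SUBGT
6: ✓ CMP  NZCV=0011
7: ✓ MOVCS  r0←0x72
8: ✓ MOVHI  r3←0x10
9: · MOVCC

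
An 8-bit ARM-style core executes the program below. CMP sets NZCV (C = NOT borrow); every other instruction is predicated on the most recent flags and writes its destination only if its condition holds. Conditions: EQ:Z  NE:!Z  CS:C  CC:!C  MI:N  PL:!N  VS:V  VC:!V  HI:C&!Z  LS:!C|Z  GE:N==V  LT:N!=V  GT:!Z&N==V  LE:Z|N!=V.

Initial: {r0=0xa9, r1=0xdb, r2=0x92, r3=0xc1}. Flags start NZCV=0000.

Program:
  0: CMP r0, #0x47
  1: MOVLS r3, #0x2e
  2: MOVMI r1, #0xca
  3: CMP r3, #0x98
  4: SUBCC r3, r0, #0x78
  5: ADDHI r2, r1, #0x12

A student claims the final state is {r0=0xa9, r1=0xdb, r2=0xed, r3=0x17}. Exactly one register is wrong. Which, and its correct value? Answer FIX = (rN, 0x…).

FIX = (r3, 0xc1)

[0] flags=0011 → (cmp)
[1] flags=0011 LS?F → skip
[2] flags=0011 MI?F → skip
[3] flags=0010 → (cmp)
[4] flags=0010 CC?F → skip
[5] flags=0010 HI?T → r2=0xed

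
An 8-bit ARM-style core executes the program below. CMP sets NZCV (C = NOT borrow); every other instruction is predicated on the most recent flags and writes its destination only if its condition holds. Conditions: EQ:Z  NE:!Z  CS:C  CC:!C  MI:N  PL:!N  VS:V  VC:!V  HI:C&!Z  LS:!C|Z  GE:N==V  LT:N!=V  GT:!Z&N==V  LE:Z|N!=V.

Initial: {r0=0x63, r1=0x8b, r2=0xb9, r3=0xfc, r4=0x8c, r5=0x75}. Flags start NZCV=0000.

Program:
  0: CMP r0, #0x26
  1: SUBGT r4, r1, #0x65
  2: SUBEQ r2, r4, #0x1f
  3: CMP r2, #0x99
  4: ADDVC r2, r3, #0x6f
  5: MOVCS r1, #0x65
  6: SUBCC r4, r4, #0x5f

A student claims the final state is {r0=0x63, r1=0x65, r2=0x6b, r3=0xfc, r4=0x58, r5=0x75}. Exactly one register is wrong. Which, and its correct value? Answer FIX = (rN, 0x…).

FIX = (r4, 0x26)

[0] flags=0010 → (cmp)
[1] flags=0010 GT?T → r4=0x26
[2] flags=0010 EQ?F → skip
[3] flags=0010 → (cmp)
[4] flags=0010 VC?T → r2=0x6b
[5] flags=0010 CS?T → r1=0x65
[6] flags=0010 CC?F → skip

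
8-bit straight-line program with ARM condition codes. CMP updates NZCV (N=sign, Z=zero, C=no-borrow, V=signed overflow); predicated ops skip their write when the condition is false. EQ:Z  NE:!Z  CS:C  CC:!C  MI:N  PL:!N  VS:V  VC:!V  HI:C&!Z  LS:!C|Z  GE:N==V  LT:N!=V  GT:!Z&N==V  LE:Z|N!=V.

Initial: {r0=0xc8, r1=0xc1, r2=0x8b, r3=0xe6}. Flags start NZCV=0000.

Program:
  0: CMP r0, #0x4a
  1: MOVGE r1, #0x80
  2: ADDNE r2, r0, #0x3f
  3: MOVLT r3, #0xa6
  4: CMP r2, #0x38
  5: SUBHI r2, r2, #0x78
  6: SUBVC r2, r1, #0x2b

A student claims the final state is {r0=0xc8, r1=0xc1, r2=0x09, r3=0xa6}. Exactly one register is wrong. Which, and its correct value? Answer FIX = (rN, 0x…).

0: ✓ CMP  NZCV=0011
1: · MOVGE
2: ✓ ADDNE  r2←0x07
3: ✓ MOVLT  r3←0xa6
4: ✓ CMP  NZCV=1000
5: · SUBHI
6: ✓ SUBVC  r2←0x96

FIX = (r2, 0x96)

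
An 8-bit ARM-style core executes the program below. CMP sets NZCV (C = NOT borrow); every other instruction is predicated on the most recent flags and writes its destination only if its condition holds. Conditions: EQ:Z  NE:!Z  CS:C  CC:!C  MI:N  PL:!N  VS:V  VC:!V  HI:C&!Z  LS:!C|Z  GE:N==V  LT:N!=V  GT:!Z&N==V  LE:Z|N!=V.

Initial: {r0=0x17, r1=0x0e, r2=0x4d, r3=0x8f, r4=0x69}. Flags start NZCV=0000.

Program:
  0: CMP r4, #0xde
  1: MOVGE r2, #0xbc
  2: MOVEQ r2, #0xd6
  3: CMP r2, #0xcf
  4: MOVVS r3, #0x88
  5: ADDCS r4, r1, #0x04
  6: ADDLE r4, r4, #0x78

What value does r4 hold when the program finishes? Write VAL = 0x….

VAL = 0xe1

[0] flags=1001 → (cmp)
[1] flags=1001 GE?T → r2=0xbc
[2] flags=1001 EQ?F → skip
[3] flags=1000 → (cmp)
[4] flags=1000 VS?F → skip
[5] flags=1000 CS?F → skip
[6] flags=1000 LE?T → r4=0xe1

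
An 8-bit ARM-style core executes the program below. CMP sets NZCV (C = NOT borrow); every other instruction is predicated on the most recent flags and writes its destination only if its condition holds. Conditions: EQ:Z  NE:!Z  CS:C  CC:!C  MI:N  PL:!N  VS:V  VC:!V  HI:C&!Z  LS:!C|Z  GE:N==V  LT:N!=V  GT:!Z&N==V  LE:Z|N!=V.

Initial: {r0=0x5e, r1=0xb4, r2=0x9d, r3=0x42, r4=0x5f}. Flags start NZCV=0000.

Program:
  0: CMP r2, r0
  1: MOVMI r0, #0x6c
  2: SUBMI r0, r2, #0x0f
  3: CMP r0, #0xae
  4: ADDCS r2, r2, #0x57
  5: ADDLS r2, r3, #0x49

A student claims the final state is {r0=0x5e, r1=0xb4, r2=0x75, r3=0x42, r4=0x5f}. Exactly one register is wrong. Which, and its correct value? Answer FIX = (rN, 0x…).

[0] flags=0011 → (cmp)
[1] flags=0011 MI?F → skip
[2] flags=0011 MI?F → skip
[3] flags=1001 → (cmp)
[4] flags=1001 CS?F → skip
[5] flags=1001 LS?T → r2=0x8b

FIX = (r2, 0x8b)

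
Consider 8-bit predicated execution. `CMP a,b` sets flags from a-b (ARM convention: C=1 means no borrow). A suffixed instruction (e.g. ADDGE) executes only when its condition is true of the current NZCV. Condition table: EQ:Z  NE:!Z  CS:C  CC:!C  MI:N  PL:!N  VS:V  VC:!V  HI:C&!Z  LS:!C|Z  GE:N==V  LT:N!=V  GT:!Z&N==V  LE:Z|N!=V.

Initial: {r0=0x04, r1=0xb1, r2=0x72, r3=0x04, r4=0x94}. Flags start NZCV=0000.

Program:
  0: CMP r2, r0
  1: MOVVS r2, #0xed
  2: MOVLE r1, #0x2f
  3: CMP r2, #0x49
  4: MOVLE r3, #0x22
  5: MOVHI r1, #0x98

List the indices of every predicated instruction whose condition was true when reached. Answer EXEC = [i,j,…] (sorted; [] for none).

[0] flags=0010 → (cmp)
[1] flags=0010 VS?F → skip
[2] flags=0010 LE?F → skip
[3] flags=0010 → (cmp)
[4] flags=0010 LE?F → skip
[5] flags=0010 HI?T → r1=0x98

EXEC = [5]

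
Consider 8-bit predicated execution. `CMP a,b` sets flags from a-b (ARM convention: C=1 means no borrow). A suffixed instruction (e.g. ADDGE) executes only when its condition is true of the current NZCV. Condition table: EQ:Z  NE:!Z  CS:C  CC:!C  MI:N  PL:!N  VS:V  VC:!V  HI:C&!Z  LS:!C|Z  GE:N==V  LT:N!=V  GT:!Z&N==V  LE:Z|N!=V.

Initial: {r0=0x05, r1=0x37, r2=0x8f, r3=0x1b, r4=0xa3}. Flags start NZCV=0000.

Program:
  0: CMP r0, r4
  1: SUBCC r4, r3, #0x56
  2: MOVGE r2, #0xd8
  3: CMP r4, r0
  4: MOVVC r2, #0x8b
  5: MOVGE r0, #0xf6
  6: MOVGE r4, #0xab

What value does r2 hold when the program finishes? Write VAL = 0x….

VAL = 0x8b

0: ✓ CMP  NZCV=0000
1: ✓ SUBCC  r4←0xc5
2: ✓ MOVGE  r2←0xd8
3: ✓ CMP  NZCV=1010
4: ✓ MOVVC  r2←0x8b
5: · MOVGE
6: · MOVGE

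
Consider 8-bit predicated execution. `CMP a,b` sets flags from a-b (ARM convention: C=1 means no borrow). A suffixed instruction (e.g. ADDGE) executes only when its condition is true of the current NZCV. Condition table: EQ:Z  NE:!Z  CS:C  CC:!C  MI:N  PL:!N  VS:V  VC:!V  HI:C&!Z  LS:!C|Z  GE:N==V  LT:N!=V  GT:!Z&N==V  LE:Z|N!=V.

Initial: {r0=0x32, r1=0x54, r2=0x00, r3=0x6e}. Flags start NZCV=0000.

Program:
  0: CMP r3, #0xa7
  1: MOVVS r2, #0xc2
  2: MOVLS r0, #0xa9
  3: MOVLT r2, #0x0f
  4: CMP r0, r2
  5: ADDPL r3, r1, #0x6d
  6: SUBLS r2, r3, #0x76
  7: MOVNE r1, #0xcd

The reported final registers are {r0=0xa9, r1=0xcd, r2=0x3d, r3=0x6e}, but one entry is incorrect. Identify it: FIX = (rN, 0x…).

FIX = (r2, 0xf8)

0: ✓ CMP  NZCV=1001
1: ✓ MOVVS  r2←0xc2
2: ✓ MOVLS  r0←0xa9
3: · MOVLT
4: ✓ CMP  NZCV=1000
5: · ADDPL
6: ✓ SUBLS  r2←0xf8
7: ✓ MOVNE  r1←0xcd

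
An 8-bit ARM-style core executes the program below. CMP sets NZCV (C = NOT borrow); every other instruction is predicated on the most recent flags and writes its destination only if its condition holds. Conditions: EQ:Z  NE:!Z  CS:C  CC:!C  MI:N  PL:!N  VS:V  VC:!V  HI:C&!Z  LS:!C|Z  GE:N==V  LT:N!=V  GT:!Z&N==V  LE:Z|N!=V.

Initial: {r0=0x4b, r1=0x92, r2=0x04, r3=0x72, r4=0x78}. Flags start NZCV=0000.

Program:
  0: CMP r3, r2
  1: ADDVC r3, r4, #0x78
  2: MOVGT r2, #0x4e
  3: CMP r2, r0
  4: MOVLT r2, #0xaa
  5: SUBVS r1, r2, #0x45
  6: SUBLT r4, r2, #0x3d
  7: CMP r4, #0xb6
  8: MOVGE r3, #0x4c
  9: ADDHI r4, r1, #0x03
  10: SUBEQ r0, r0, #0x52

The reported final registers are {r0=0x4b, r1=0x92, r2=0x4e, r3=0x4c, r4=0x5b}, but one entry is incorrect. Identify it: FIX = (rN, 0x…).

FIX = (r4, 0x78)

[0] flags=0010 → (cmp)
[1] flags=0010 VC?T → r3=0xf0
[2] flags=0010 GT?T → r2=0x4e
[3] flags=0010 → (cmp)
[4] flags=0010 LT?F → skip
[5] flags=0010 VS?F → skip
[6] flags=0010 LT?F → skip
[7] flags=1001 → (cmp)
[8] flags=1001 GE?T → r3=0x4c
[9] flags=1001 HI?F → skip
[10] flags=1001 EQ?F → skip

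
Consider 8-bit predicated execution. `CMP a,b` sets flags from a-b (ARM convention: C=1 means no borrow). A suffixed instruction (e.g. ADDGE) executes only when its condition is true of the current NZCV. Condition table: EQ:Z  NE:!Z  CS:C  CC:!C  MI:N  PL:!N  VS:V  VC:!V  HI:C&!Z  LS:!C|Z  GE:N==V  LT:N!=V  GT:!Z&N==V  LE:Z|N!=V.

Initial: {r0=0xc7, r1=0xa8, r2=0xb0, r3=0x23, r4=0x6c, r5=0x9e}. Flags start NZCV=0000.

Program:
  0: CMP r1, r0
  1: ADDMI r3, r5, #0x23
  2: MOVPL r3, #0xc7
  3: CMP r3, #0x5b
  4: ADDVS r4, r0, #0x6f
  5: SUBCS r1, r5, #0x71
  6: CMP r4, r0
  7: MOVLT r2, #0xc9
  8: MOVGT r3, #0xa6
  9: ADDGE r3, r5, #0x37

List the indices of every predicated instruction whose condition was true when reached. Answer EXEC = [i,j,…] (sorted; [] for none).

0: ✓ CMP  NZCV=1000
1: ✓ ADDMI  r3←0xc1
2: · MOVPL
3: ✓ CMP  NZCV=0011
4: ✓ ADDVS  r4←0x36
5: ✓ SUBCS  r1←0x2d
6: ✓ CMP  NZCV=0000
7: · MOVLT
8: ✓ MOVGT  r3←0xa6
9: ✓ ADDGE  r3←0xd5

EXEC = [1,4,5,8,9]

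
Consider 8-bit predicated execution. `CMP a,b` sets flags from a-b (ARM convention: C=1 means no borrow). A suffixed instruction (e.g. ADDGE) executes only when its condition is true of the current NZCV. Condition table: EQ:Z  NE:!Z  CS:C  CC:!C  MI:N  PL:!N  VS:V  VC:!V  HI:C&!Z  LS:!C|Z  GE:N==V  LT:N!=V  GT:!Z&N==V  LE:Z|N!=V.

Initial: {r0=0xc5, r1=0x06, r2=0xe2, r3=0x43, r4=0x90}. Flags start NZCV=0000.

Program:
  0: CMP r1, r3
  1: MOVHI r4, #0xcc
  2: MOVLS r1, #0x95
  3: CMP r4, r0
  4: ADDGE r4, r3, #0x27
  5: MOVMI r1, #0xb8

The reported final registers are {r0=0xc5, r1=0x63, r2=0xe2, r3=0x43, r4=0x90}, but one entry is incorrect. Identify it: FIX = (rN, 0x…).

FIX = (r1, 0xb8)

[0] flags=1000 → (cmp)
[1] flags=1000 HI?F → skip
[2] flags=1000 LS?T → r1=0x95
[3] flags=1000 → (cmp)
[4] flags=1000 GE?F → skip
[5] flags=1000 MI?T → r1=0xb8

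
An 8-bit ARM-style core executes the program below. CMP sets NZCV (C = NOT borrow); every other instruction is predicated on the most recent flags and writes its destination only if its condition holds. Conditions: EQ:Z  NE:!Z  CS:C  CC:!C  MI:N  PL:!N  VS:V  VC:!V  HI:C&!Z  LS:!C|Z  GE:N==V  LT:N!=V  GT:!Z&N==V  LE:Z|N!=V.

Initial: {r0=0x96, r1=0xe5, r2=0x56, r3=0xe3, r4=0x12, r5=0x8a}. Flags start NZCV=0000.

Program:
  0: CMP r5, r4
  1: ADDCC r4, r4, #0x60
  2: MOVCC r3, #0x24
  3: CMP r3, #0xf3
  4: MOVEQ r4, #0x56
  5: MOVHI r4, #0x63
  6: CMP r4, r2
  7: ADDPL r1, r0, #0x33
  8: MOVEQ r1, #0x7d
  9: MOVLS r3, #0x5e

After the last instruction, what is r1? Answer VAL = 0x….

0: ✓ CMP  NZCV=0011
1: · ADDCC
2: · MOVCC
3: ✓ CMP  NZCV=1000
4: · MOVEQ
5: · MOVHI
6: ✓ CMP  NZCV=1000
7: · ADDPL
8: · MOVEQ
9: ✓ MOVLS  r3←0x5e

VAL = 0xe5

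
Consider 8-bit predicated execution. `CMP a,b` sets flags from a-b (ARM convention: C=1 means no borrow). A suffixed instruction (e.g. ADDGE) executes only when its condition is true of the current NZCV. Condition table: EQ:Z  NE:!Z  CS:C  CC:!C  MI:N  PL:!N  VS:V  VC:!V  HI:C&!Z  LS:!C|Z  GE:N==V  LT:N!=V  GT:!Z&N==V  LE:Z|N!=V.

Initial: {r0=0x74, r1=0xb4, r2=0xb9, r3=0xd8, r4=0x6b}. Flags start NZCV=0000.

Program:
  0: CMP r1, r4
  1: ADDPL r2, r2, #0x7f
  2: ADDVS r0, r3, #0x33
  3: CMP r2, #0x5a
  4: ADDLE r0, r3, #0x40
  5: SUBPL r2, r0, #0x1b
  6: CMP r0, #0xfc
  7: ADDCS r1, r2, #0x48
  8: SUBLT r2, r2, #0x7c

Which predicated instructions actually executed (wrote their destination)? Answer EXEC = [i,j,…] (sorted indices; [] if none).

EXEC = [1,2,4]

0: ✓ CMP  NZCV=0011
1: ✓ ADDPL  r2←0x38
2: ✓ ADDVS  r0←0x0b
3: ✓ CMP  NZCV=1000
4: ✓ ADDLE  r0←0x18
5: · SUBPL
6: ✓ CMP  NZCV=0000
7: · ADDCS
8: · SUBLT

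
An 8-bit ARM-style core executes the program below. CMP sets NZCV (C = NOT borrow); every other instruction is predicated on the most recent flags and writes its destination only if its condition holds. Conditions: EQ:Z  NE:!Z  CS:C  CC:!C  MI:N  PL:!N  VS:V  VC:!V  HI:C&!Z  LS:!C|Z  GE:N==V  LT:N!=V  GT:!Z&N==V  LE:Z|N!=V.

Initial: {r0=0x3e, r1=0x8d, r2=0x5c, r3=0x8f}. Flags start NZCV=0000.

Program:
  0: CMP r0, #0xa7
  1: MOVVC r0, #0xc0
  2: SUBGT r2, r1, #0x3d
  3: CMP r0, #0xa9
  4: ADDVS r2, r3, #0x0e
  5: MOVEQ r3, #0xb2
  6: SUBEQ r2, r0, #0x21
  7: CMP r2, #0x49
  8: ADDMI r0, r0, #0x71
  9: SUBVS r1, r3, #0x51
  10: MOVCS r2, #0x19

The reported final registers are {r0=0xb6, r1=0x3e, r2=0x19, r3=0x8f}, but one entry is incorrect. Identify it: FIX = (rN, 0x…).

FIX = (r0, 0x3e)

0: ✓ CMP  NZCV=1001
1: · MOVVC
2: ✓ SUBGT  r2←0x50
3: ✓ CMP  NZCV=1001
4: ✓ ADDVS  r2←0x9d
5: · MOVEQ
6: · SUBEQ
7: ✓ CMP  NZCV=0011
8: · ADDMI
9: ✓ SUBVS  r1←0x3e
10: ✓ MOVCS  r2←0x19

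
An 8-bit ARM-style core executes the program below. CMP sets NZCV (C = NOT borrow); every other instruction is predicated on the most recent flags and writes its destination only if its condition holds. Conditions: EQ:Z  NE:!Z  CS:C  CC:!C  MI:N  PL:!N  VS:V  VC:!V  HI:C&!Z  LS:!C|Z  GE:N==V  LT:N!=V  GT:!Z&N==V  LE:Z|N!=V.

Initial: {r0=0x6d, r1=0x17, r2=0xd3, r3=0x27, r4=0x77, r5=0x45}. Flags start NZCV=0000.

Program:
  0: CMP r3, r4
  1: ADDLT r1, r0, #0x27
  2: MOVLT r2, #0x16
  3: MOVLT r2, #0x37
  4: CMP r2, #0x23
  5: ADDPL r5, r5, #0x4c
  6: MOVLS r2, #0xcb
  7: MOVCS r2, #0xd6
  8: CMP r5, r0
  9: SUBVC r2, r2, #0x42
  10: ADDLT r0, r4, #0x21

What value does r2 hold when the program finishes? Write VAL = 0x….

[0] flags=1000 → (cmp)
[1] flags=1000 LT?T → r1=0x94
[2] flags=1000 LT?T → r2=0x16
[3] flags=1000 LT?T → r2=0x37
[4] flags=0010 → (cmp)
[5] flags=0010 PL?T → r5=0x91
[6] flags=0010 LS?F → skip
[7] flags=0010 CS?T → r2=0xd6
[8] flags=0011 → (cmp)
[9] flags=0011 VC?F → skip
[10] flags=0011 LT?T → r0=0x98

VAL = 0xd6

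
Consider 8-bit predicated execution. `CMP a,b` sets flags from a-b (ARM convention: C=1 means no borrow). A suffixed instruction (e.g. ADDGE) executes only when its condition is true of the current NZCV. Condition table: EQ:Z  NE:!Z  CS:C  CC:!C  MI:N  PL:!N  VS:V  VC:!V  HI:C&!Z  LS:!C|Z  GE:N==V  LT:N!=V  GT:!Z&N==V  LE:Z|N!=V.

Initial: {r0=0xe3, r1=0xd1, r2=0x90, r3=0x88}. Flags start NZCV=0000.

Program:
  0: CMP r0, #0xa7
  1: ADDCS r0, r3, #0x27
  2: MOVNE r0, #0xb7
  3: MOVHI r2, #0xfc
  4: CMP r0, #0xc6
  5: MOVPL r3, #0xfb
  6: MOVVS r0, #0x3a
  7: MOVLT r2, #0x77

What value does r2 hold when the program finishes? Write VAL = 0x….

0: ✓ CMP  NZCV=0010
1: ✓ ADDCS  r0←0xaf
2: ✓ MOVNE  r0←0xb7
3: ✓ MOVHI  r2←0xfc
4: ✓ CMP  NZCV=1000
5: · MOVPL
6: · MOVVS
7: ✓ MOVLT  r2←0x77

VAL = 0x77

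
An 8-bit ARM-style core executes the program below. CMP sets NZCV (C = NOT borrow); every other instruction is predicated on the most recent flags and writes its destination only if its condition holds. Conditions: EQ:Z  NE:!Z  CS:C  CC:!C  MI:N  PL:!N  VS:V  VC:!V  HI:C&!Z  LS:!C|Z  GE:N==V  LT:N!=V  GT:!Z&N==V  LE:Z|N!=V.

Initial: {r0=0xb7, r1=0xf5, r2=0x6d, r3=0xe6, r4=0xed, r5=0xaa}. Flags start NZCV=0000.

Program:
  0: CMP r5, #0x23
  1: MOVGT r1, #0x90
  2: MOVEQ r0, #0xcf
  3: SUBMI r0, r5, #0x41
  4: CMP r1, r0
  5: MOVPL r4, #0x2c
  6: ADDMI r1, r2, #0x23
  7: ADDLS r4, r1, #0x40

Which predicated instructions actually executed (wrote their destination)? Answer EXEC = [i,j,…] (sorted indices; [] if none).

EXEC = [3,6]

[0] flags=1010 → (cmp)
[1] flags=1010 GT?F → skip
[2] flags=1010 EQ?F → skip
[3] flags=1010 MI?T → r0=0x69
[4] flags=1010 → (cmp)
[5] flags=1010 PL?F → skip
[6] flags=1010 MI?T → r1=0x90
[7] flags=1010 LS?F → skip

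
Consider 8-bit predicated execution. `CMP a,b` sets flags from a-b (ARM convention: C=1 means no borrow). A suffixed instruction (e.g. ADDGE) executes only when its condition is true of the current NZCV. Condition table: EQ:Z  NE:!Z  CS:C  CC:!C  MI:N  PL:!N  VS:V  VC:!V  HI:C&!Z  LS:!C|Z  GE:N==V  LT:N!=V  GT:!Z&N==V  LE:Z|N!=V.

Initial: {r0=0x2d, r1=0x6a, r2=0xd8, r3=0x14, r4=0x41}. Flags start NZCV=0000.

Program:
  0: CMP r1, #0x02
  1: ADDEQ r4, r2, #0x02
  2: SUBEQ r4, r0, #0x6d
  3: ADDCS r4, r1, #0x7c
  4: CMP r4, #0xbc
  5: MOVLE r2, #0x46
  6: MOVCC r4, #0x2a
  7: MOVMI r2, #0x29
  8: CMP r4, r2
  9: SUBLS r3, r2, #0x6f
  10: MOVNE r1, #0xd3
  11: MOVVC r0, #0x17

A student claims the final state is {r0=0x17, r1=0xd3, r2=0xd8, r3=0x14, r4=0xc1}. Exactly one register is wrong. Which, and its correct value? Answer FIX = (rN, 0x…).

0: ✓ CMP  NZCV=0010
1: · ADDEQ
2: · SUBEQ
3: ✓ ADDCS  r4←0xe6
4: ✓ CMP  NZCV=0010
5: · MOVLE
6: · MOVCC
7: · MOVMI
8: ✓ CMP  NZCV=0010
9: · SUBLS
10: ✓ MOVNE  r1←0xd3
11: ✓ MOVVC  r0←0x17

FIX = (r4, 0xe6)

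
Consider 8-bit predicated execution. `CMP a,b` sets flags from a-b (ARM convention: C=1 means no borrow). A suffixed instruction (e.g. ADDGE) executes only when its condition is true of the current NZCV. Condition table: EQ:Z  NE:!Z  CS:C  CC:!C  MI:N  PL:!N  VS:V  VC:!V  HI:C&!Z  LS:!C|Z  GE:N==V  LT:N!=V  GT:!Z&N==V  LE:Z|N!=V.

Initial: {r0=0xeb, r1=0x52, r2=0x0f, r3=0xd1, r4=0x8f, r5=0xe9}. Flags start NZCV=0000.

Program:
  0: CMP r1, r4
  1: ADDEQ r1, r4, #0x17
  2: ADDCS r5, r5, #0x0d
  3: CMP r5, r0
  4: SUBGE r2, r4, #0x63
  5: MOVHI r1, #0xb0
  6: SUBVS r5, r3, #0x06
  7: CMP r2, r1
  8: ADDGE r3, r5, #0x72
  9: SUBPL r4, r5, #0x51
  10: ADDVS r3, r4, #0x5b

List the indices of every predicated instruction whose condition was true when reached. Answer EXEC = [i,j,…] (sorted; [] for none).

[0] flags=1001 → (cmp)
[1] flags=1001 EQ?F → skip
[2] flags=1001 CS?F → skip
[3] flags=1000 → (cmp)
[4] flags=1000 GE?F → skip
[5] flags=1000 HI?F → skip
[6] flags=1000 VS?F → skip
[7] flags=1000 → (cmp)
[8] flags=1000 GE?F → skip
[9] flags=1000 PL?F → skip
[10] flags=1000 VS?F → skip

EXEC = []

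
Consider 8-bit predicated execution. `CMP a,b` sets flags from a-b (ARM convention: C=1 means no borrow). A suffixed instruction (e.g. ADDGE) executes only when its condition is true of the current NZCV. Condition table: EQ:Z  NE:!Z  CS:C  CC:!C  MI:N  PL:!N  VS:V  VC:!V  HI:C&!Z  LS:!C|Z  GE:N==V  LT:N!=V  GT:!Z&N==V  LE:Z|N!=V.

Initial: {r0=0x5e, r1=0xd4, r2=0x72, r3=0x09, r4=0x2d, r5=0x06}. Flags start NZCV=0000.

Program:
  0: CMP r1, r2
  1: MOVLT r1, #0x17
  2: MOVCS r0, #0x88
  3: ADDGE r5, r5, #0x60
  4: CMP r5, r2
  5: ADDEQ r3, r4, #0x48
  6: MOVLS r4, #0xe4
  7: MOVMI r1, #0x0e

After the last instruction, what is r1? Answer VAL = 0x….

VAL = 0x0e

0: ✓ CMP  NZCV=0011
1: ✓ MOVLT  r1←0x17
2: ✓ MOVCS  r0←0x88
3: · ADDGE
4: ✓ CMP  NZCV=1000
5: · ADDEQ
6: ✓ MOVLS  r4←0xe4
7: ✓ MOVMI  r1←0x0e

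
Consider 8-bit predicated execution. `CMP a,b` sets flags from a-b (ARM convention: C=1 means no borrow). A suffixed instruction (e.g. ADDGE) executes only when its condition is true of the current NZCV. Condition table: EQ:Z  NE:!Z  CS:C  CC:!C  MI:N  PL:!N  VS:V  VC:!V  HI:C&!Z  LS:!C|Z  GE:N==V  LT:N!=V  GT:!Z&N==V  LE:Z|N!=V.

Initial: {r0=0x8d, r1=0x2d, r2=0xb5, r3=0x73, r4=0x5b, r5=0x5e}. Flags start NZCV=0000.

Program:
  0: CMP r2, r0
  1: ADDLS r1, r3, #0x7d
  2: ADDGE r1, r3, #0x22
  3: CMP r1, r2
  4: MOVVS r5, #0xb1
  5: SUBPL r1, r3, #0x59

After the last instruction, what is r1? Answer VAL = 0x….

[0] flags=0010 → (cmp)
[1] flags=0010 LS?F → skip
[2] flags=0010 GE?T → r1=0x95
[3] flags=1000 → (cmp)
[4] flags=1000 VS?F → skip
[5] flags=1000 PL?F → skip

VAL = 0x95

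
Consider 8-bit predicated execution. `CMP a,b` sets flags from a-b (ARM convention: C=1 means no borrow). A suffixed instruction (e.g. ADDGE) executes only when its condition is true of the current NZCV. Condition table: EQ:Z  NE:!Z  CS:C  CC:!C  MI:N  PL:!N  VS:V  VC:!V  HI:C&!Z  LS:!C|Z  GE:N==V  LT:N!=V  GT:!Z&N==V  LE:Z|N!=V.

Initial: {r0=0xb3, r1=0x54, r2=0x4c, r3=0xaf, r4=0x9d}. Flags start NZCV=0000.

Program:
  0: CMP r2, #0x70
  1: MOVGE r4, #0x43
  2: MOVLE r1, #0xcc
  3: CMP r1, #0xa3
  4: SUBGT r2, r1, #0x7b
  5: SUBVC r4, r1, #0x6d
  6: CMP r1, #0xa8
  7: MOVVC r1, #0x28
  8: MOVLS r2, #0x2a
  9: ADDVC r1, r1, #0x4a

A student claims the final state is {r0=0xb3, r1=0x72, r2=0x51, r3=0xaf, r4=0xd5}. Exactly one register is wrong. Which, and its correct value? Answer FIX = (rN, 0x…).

[0] flags=1000 → (cmp)
[1] flags=1000 GE?F → skip
[2] flags=1000 LE?T → r1=0xcc
[3] flags=0010 → (cmp)
[4] flags=0010 GT?T → r2=0x51
[5] flags=0010 VC?T → r4=0x5f
[6] flags=0010 → (cmp)
[7] flags=0010 VC?T → r1=0x28
[8] flags=0010 LS?F → skip
[9] flags=0010 VC?T → r1=0x72

FIX = (r4, 0x5f)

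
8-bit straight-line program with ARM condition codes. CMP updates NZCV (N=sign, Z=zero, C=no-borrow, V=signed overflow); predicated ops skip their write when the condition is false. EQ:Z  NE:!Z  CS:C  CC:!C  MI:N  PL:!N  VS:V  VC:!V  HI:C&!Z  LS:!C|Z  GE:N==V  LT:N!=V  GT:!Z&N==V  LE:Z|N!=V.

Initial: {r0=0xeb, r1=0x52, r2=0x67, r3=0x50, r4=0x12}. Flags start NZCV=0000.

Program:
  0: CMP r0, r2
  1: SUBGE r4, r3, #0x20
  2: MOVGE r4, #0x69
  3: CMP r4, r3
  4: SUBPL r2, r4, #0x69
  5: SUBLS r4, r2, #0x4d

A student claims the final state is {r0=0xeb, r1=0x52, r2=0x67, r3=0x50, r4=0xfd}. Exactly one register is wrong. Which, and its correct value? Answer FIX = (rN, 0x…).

[0] flags=1010 → (cmp)
[1] flags=1010 GE?F → skip
[2] flags=1010 GE?F → skip
[3] flags=1000 → (cmp)
[4] flags=1000 PL?F → skip
[5] flags=1000 LS?T → r4=0x1a

FIX = (r4, 0x1a)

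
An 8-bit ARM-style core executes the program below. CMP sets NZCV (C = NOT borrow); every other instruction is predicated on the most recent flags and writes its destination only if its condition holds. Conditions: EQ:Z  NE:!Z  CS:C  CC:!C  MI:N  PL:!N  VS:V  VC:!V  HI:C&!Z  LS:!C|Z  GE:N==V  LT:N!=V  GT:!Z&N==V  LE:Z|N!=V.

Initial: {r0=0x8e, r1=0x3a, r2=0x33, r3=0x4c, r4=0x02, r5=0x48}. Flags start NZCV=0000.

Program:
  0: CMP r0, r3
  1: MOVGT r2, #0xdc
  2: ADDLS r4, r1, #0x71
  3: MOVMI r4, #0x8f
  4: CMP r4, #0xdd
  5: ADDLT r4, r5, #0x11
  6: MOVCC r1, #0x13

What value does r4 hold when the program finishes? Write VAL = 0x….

VAL = 0x02

0: ✓ CMP  NZCV=0011
1: · MOVGT
2: · ADDLS
3: · MOVMI
4: ✓ CMP  NZCV=0000
5: · ADDLT
6: ✓ MOVCC  r1←0x13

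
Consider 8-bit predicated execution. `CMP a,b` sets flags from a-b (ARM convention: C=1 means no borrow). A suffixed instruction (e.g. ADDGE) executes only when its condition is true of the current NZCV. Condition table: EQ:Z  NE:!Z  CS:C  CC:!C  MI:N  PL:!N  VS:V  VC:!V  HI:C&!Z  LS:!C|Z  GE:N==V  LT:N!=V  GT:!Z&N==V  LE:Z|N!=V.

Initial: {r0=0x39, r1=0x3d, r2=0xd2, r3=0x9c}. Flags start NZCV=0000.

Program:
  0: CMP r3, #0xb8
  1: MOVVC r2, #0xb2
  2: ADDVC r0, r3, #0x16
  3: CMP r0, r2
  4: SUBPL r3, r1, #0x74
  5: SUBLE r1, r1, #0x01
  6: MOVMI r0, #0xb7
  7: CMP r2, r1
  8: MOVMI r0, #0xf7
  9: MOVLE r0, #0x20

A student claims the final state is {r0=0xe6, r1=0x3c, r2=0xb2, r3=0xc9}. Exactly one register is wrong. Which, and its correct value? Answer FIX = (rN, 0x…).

0: ✓ CMP  NZCV=1000
1: ✓ MOVVC  r2←0xb2
2: ✓ ADDVC  r0←0xb2
3: ✓ CMP  NZCV=0110
4: ✓ SUBPL  r3←0xc9
5: ✓ SUBLE  r1←0x3c
6: · MOVMI
7: ✓ CMP  NZCV=0011
8: · MOVMI
9: ✓ MOVLE  r0←0x20

FIX = (r0, 0x20)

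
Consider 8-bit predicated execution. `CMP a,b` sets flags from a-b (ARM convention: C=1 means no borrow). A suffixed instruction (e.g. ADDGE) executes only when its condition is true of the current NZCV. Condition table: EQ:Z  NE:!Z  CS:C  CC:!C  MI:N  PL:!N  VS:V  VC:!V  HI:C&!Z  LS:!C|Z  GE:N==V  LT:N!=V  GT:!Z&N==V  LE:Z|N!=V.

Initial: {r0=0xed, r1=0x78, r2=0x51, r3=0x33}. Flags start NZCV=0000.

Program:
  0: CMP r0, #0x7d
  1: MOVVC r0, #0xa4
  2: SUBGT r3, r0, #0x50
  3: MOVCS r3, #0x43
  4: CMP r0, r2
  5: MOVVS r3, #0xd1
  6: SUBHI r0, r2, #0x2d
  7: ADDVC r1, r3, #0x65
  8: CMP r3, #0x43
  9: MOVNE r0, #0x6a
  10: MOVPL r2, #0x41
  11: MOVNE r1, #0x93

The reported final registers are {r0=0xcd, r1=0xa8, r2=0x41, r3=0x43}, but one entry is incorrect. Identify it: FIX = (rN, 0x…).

[0] flags=0011 → (cmp)
[1] flags=0011 VC?F → skip
[2] flags=0011 GT?F → skip
[3] flags=0011 CS?T → r3=0x43
[4] flags=1010 → (cmp)
[5] flags=1010 VS?F → skip
[6] flags=1010 HI?T → r0=0x24
[7] flags=1010 VC?T → r1=0xa8
[8] flags=0110 → (cmp)
[9] flags=0110 NE?F → skip
[10] flags=0110 PL?T → r2=0x41
[11] flags=0110 NE?F → skip

FIX = (r0, 0x24)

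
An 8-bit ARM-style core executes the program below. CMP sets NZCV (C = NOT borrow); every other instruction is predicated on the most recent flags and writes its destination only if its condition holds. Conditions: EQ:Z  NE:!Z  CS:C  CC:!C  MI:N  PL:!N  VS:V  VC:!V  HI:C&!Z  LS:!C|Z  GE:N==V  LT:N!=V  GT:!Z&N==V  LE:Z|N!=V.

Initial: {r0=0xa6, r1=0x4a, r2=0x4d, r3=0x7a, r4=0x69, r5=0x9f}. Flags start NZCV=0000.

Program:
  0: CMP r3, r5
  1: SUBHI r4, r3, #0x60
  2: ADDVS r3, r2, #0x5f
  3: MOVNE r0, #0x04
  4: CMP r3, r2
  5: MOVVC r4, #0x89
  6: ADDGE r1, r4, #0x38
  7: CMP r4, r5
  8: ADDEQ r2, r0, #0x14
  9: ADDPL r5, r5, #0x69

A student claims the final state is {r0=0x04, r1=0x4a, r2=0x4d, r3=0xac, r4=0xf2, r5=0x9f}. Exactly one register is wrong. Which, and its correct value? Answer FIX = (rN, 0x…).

FIX = (r4, 0x69)

0: ✓ CMP  NZCV=1001
1: · SUBHI
2: ✓ ADDVS  r3←0xac
3: ✓ MOVNE  r0←0x04
4: ✓ CMP  NZCV=0011
5: · MOVVC
6: · ADDGE
7: ✓ CMP  NZCV=1001
8: · ADDEQ
9: · ADDPL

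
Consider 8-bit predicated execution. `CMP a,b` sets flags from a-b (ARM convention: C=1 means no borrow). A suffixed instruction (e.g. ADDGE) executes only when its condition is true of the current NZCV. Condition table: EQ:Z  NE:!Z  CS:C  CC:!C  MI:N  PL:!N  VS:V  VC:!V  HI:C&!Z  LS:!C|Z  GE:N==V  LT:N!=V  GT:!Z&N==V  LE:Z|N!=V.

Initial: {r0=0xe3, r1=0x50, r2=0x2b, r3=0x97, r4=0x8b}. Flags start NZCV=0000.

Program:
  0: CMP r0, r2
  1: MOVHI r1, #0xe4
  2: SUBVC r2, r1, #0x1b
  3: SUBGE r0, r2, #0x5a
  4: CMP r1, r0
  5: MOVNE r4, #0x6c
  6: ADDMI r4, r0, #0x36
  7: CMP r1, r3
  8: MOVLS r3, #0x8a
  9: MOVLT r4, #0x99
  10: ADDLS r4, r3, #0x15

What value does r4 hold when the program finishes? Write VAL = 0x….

0: ✓ CMP  NZCV=1010
1: ✓ MOVHI  r1←0xe4
2: ✓ SUBVC  r2←0xc9
3: · SUBGE
4: ✓ CMP  NZCV=0010
5: ✓ MOVNE  r4←0x6c
6: · ADDMI
7: ✓ CMP  NZCV=0010
8: · MOVLS
9: · MOVLT
10: · ADDLS

VAL = 0x6c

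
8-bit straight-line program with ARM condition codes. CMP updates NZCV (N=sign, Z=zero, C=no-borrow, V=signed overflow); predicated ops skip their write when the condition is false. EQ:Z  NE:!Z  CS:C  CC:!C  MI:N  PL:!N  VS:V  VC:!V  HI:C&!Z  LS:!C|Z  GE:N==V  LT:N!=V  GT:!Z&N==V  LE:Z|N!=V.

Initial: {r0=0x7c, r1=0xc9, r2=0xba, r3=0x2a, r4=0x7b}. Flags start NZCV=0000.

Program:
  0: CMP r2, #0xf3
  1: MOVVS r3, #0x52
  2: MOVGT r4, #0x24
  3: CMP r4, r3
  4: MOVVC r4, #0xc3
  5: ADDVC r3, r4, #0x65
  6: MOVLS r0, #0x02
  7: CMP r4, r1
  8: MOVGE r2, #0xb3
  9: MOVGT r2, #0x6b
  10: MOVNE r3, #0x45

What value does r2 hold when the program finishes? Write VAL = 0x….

VAL = 0xba

[0] flags=1000 → (cmp)
[1] flags=1000 VS?F → skip
[2] flags=1000 GT?F → skip
[3] flags=0010 → (cmp)
[4] flags=0010 VC?T → r4=0xc3
[5] flags=0010 VC?T → r3=0x28
[6] flags=0010 LS?F → skip
[7] flags=1000 → (cmp)
[8] flags=1000 GE?F → skip
[9] flags=1000 GT?F → skip
[10] flags=1000 NE?T → r3=0x45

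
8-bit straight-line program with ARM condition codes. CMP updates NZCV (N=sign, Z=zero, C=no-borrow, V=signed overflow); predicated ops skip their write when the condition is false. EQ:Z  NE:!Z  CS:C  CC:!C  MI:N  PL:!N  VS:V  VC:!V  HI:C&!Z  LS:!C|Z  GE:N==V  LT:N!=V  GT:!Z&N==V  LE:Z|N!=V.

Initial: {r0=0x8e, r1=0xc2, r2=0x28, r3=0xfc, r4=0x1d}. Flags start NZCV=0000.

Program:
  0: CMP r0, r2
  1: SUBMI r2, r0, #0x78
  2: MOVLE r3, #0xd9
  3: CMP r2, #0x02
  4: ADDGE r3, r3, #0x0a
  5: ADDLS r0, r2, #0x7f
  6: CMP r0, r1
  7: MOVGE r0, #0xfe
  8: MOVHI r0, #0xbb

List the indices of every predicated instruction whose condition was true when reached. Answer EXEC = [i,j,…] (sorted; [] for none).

0: ✓ CMP  NZCV=0011
1: · SUBMI
2: ✓ MOVLE  r3←0xd9
3: ✓ CMP  NZCV=0010
4: ✓ ADDGE  r3←0xe3
5: · ADDLS
6: ✓ CMP  NZCV=1000
7: · MOVGE
8: · MOVHI

EXEC = [2,4]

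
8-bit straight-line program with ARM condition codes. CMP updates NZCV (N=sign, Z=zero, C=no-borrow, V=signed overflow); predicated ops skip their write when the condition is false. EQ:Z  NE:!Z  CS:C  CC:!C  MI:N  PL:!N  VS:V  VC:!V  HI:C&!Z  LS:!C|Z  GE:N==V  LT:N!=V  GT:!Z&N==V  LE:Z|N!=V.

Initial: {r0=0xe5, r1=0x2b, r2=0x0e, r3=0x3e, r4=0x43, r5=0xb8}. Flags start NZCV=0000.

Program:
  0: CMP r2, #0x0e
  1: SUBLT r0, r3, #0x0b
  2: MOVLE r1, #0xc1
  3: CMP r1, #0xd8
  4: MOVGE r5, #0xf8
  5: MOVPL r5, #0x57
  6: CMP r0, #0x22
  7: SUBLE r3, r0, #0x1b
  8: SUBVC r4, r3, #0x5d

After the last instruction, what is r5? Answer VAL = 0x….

0: ✓ CMP  NZCV=0110
1: · SUBLT
2: ✓ MOVLE  r1←0xc1
3: ✓ CMP  NZCV=1000
4: · MOVGE
5: · MOVPL
6: ✓ CMP  NZCV=1010
7: ✓ SUBLE  r3←0xca
8: ✓ SUBVC  r4←0x6d

VAL = 0xb8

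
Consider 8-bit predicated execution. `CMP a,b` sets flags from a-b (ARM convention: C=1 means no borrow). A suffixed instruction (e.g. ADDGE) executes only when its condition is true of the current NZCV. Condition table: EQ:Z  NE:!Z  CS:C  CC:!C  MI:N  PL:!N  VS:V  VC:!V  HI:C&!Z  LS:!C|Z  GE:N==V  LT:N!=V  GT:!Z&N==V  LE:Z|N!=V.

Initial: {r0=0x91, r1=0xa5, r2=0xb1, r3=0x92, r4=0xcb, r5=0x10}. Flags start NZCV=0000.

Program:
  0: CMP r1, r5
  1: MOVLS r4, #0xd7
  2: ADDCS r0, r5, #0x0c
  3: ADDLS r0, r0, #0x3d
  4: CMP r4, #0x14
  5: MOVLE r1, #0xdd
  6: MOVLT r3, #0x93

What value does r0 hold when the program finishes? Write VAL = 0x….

VAL = 0x1c

0: ✓ CMP  NZCV=1010
1: · MOVLS
2: ✓ ADDCS  r0←0x1c
3: · ADDLS
4: ✓ CMP  NZCV=1010
5: ✓ MOVLE  r1←0xdd
6: ✓ MOVLT  r3←0x93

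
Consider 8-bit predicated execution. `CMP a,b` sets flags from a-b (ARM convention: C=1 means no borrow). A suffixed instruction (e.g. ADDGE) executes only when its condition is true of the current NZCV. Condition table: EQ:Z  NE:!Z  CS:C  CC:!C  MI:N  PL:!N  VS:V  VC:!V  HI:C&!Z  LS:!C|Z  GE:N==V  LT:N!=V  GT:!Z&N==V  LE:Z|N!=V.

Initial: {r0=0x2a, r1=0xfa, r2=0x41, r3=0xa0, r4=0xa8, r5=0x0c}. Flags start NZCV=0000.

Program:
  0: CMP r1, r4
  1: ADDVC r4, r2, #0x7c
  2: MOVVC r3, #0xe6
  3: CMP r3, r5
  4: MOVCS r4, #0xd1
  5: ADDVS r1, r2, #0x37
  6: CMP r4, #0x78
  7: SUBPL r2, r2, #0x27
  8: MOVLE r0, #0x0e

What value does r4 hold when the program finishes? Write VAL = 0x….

VAL = 0xd1

[0] flags=0010 → (cmp)
[1] flags=0010 VC?T → r4=0xbd
[2] flags=0010 VC?T → r3=0xe6
[3] flags=1010 → (cmp)
[4] flags=1010 CS?T → r4=0xd1
[5] flags=1010 VS?F → skip
[6] flags=0011 → (cmp)
[7] flags=0011 PL?T → r2=0x1a
[8] flags=0011 LE?T → r0=0x0e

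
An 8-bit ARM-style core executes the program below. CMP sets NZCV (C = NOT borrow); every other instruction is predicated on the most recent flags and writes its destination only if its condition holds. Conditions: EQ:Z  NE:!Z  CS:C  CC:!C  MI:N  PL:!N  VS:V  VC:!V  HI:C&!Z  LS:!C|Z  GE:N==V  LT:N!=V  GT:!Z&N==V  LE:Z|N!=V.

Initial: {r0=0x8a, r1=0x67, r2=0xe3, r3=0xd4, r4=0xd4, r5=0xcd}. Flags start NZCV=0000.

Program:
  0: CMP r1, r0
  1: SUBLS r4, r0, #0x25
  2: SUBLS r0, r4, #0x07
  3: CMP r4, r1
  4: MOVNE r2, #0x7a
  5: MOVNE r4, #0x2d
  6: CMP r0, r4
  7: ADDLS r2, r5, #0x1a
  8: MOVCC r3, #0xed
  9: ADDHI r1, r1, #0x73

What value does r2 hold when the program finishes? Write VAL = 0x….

VAL = 0x7a

0: ✓ CMP  NZCV=1001
1: ✓ SUBLS  r4←0x65
2: ✓ SUBLS  r0←0x5e
3: ✓ CMP  NZCV=1000
4: ✓ MOVNE  r2←0x7a
5: ✓ MOVNE  r4←0x2d
6: ✓ CMP  NZCV=0010
7: · ADDLS
8: · MOVCC
9: ✓ ADDHI  r1←0xda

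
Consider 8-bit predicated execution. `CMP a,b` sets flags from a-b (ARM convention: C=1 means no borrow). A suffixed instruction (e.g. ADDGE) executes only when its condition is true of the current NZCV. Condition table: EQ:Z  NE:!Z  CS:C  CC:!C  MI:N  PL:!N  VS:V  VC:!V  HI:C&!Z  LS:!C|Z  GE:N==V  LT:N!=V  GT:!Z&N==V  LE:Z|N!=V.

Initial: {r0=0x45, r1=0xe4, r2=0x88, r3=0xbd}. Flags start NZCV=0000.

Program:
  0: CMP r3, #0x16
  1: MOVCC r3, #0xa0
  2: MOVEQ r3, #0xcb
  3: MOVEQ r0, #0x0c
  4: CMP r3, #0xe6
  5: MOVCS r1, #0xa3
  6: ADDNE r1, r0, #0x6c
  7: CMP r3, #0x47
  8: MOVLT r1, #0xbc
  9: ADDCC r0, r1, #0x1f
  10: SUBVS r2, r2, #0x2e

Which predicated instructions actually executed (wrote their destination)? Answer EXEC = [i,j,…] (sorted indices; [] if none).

EXEC = [6,8,10]

0: ✓ CMP  NZCV=1010
1: · MOVCC
2: · MOVEQ
3: · MOVEQ
4: ✓ CMP  NZCV=1000
5: · MOVCS
6: ✓ ADDNE  r1←0xb1
7: ✓ CMP  NZCV=0011
8: ✓ MOVLT  r1←0xbc
9: · ADDCC
10: ✓ SUBVS  r2←0x5a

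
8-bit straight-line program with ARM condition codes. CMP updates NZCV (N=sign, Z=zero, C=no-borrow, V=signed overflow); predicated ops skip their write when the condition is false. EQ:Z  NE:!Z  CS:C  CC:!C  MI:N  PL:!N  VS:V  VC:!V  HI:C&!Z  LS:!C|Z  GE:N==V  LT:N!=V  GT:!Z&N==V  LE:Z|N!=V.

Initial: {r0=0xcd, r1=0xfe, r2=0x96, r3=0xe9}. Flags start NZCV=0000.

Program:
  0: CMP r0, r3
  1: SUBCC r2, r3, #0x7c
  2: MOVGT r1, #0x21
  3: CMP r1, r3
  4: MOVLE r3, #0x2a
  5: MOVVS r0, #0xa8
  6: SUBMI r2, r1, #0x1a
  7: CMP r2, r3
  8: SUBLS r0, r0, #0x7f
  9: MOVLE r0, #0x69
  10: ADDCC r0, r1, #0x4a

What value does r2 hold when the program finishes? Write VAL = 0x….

VAL = 0x6d

[0] flags=1000 → (cmp)
[1] flags=1000 CC?T → r2=0x6d
[2] flags=1000 GT?F → skip
[3] flags=0010 → (cmp)
[4] flags=0010 LE?F → skip
[5] flags=0010 VS?F → skip
[6] flags=0010 MI?F → skip
[7] flags=1001 → (cmp)
[8] flags=1001 LS?T → r0=0x4e
[9] flags=1001 LE?F → skip
[10] flags=1001 CC?T → r0=0x48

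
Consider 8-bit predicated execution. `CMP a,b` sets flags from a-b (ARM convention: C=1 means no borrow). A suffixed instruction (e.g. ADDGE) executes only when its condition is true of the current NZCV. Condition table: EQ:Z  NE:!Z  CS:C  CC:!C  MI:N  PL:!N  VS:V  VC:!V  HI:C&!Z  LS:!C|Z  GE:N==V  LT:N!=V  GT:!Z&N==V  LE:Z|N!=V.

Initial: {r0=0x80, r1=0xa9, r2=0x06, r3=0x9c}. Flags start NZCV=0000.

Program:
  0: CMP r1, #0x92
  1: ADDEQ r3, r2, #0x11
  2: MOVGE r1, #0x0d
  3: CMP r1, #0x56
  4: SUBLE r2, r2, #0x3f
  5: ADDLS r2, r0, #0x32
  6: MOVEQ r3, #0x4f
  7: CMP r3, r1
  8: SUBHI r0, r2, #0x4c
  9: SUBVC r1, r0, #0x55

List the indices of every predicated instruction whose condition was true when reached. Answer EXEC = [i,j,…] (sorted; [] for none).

EXEC = [2,4,5,8,9]

0: ✓ CMP  NZCV=0010
1: · ADDEQ
2: ✓ MOVGE  r1←0x0d
3: ✓ CMP  NZCV=1000
4: ✓ SUBLE  r2←0xc7
5: ✓ ADDLS  r2←0xb2
6: · MOVEQ
7: ✓ CMP  NZCV=1010
8: ✓ SUBHI  r0←0x66
9: ✓ SUBVC  r1←0x11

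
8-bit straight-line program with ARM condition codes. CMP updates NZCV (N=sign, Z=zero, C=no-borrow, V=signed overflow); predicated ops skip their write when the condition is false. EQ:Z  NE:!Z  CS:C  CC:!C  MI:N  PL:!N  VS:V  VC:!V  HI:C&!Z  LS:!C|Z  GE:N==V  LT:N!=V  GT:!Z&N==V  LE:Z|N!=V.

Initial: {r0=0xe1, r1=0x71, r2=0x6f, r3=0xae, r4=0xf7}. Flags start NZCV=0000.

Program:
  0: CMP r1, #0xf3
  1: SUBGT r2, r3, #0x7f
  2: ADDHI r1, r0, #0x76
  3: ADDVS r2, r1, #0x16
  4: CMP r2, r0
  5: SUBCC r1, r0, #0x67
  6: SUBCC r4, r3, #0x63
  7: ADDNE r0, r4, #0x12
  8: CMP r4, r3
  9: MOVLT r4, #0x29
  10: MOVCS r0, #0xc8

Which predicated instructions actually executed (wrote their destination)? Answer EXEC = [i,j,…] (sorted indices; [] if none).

[0] flags=0000 → (cmp)
[1] flags=0000 GT?T → r2=0x2f
[2] flags=0000 HI?F → skip
[3] flags=0000 VS?F → skip
[4] flags=0000 → (cmp)
[5] flags=0000 CC?T → r1=0x7a
[6] flags=0000 CC?T → r4=0x4b
[7] flags=0000 NE?T → r0=0x5d
[8] flags=1001 → (cmp)
[9] flags=1001 LT?F → skip
[10] flags=1001 CS?F → skip

EXEC = [1,5,6,7]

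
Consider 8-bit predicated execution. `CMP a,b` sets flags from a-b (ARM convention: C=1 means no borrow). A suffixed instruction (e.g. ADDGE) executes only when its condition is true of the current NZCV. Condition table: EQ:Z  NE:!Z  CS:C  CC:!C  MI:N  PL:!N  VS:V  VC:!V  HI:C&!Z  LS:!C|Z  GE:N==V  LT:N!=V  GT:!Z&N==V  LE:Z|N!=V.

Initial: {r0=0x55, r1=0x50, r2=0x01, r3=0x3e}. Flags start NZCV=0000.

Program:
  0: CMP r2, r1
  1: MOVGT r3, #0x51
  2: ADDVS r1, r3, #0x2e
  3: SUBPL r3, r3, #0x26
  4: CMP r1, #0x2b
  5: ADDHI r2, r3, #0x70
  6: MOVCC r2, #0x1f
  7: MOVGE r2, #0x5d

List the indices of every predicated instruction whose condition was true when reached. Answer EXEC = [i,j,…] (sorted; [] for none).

EXEC = [5,7]

0: ✓ CMP  NZCV=1000
1: · MOVGT
2: · ADDVS
3: · SUBPL
4: ✓ CMP  NZCV=0010
5: ✓ ADDHI  r2←0xae
6: · MOVCC
7: ✓ MOVGE  r2←0x5d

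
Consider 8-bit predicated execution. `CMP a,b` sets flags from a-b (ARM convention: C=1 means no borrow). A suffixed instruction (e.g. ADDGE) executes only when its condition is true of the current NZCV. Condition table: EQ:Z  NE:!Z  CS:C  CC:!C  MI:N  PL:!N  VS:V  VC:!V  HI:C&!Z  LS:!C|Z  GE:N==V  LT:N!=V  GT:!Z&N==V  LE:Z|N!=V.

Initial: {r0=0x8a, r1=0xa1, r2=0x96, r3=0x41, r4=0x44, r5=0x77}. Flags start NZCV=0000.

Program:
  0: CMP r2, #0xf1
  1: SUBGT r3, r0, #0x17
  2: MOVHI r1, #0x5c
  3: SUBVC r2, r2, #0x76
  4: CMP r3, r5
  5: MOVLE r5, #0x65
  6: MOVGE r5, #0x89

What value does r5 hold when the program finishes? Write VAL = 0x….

VAL = 0x65

0: ✓ CMP  NZCV=1000
1: · SUBGT
2: · MOVHI
3: ✓ SUBVC  r2←0x20
4: ✓ CMP  NZCV=1000
5: ✓ MOVLE  r5←0x65
6: · MOVGE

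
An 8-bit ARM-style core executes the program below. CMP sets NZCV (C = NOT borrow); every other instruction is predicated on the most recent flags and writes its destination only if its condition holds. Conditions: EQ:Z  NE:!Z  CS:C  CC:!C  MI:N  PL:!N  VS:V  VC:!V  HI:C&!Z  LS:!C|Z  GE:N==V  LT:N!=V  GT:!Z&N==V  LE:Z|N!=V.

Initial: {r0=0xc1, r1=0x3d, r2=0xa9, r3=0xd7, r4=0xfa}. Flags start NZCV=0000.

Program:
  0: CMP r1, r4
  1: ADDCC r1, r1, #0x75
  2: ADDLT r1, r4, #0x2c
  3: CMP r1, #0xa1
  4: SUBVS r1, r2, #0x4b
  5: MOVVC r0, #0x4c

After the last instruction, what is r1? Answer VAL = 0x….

VAL = 0xb2

[0] flags=0000 → (cmp)
[1] flags=0000 CC?T → r1=0xb2
[2] flags=0000 LT?F → skip
[3] flags=0010 → (cmp)
[4] flags=0010 VS?F → skip
[5] flags=0010 VC?T → r0=0x4c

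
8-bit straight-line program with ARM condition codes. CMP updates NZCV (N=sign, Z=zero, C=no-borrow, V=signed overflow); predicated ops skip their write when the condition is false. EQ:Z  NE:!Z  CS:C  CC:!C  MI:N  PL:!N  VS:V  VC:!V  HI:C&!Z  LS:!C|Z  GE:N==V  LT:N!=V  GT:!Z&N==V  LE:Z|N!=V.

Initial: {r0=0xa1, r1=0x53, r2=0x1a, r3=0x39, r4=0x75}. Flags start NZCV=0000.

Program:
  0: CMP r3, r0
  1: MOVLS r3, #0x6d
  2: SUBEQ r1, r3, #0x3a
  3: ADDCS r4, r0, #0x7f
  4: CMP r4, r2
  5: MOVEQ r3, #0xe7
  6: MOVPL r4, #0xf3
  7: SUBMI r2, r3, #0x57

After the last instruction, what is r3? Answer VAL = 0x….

VAL = 0x6d

[0] flags=1001 → (cmp)
[1] flags=1001 LS?T → r3=0x6d
[2] flags=1001 EQ?F → skip
[3] flags=1001 CS?F → skip
[4] flags=0010 → (cmp)
[5] flags=0010 EQ?F → skip
[6] flags=0010 PL?T → r4=0xf3
[7] flags=0010 MI?F → skip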